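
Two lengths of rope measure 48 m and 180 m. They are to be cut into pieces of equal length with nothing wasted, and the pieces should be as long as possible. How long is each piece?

12 m

By the Euclidean algorithm:
180 = 3 × 48 + 36
48 = 1 × 36 + 12
36 = 3 × 12 + 0
gcd(48, 180) = 12.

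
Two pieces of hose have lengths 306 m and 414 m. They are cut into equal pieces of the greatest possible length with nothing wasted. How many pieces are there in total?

40

Piece length = gcd(306, 414).
306 = 2 × 3^2 × 17
414 = 2 × 3^2 × 23
gcd(306, 414) = 2 × 3^2 = 18.
Total pieces = 306/18 + 414/18 = 17 + 23 = 40.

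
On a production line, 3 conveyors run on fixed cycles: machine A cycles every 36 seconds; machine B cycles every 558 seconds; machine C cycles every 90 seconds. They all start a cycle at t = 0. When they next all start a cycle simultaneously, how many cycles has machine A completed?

155 cycles

The first common completion time is the LCM of the periods.
36 = 2^2 × 3^2
558 = 2 × 3^2 × 31
90 = 2 × 3^2 × 5
LCM(36, 558, 90) = 2^2 × 3^2 × 5 × 31 = 5580.
Cycles for period 36: 5580 / 36 = 155.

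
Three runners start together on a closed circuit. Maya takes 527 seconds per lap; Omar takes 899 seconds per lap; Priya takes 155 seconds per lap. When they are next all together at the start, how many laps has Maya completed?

All finish a whole number of cycles simultaneously at t = LCM of the periods.
527 = 17 × 31
899 = 29 × 31
155 = 5 × 31
LCM(527, 899, 155) = 5 × 17 × 29 × 31 = 76415.
Laps for period 527: 76415 / 527 = 145.

145 laps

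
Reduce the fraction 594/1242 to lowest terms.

11/23

594 = 2 × 3^3 × 11
1242 = 2 × 3^3 × 23
gcd(594, 1242) = 2 × 3^3 = 54.
Divide numerator and denominator by 54: 594/1242 = 11/23.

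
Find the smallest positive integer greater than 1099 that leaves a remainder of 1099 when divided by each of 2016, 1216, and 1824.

77707

N − 1099 must be a common multiple of 2016, 1216, and 1824.
2016 = 2^5 × 3^2 × 7
1216 = 2^6 × 19
1824 = 2^5 × 3 × 19
LCM(2016, 1216, 1824) = 2^6 × 3^2 × 7 × 19 = 76608.
Smallest N > 1099 is LCM + 1099 = 76608 + 1099 = 77707.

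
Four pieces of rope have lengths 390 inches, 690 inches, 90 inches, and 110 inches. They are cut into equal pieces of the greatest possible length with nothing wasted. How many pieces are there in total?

128

Piece length = gcd(390, 690, 90, 110).
390 = 2 × 3 × 5 × 13
690 = 2 × 3 × 5 × 23
90 = 2 × 3^2 × 5
110 = 2 × 5 × 11
gcd(390, 690, 90, 110) = 2 × 5 = 10.
Total pieces = 390/10 + 690/10 + 90/10 + 110/10 = 39 + 69 + 9 + 11 = 128.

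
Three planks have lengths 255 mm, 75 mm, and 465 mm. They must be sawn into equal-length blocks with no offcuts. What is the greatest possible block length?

15 mm

This is the greatest common divisor of 255, 75, and 465.
255 = 3 × 5 × 17
75 = 3 × 5^2
465 = 3 × 5 × 31
gcd(255, 75, 465) = 3 × 5 = 15.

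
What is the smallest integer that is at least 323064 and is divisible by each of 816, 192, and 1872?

381888

The integer must be a common multiple of 816, 192, and 1872, so a multiple of their LCM.
816 = 2^4 × 3 × 17
192 = 2^6 × 3
1872 = 2^4 × 3^2 × 13
LCM(816, 192, 1872) = 2^6 × 3^2 × 13 × 17 = 127296.
Smallest multiple of 127296 that is ≥ 323064: ⌈323064/127296⌉ × 127296 = 3 × 127296 = 381888.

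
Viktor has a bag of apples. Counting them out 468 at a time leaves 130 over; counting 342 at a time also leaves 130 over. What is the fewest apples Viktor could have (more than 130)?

9022

N − 130 must be a common multiple of 468 and 342.
468 = 2^2 × 3^2 × 13
342 = 2 × 3^2 × 19
LCM(468, 342) = 2^2 × 3^2 × 13 × 19 = 8892.
Smallest N > 130 is LCM + 130 = 8892 + 130 = 9022.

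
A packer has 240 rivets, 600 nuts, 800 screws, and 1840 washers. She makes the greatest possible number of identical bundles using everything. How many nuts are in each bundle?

15

Number of bundles = gcd(240, 600, 800, 1840).
240 = 2^4 × 3 × 5
600 = 2^3 × 3 × 5^2
800 = 2^5 × 5^2
1840 = 2^4 × 5 × 23
gcd(240, 600, 800, 1840) = 2^3 × 5 = 40.
nuts per bundle = 600 / 40 = 15.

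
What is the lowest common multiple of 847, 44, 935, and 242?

287980

847 = 7 × 11^2
44 = 2^2 × 11
935 = 5 × 11 × 17
242 = 2 × 11^2
LCM(847, 44, 935, 242) = 2^2 × 5 × 7 × 11^2 × 17 = 287980.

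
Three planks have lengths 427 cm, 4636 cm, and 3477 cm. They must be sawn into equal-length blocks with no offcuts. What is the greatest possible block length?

61 cm

The block length must divide every plank, so the greatest is gcd(427, 4636, 3477).
427 = 7 × 61
4636 = 2^2 × 19 × 61
3477 = 3 × 19 × 61
gcd(427, 4636, 3477) = 61.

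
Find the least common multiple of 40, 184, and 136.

40 = 2^3 × 5
184 = 2^3 × 23
136 = 2^3 × 17
LCM(40, 184, 136) = 2^3 × 5 × 17 × 23 = 15640.

15640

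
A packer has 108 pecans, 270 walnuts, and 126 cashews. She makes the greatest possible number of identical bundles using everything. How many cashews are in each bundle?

7

Number of bundles = gcd(108, 270, 126).
108 = 2^2 × 3^3
270 = 2 × 3^3 × 5
126 = 2 × 3^2 × 7
gcd(108, 270, 126) = 2 × 3^2 = 18.
cashews per bundle = 126 / 18 = 7.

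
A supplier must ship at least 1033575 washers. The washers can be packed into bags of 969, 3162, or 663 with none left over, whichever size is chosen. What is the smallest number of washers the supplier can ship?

The number of washers must be a common multiple of 969, 3162, and 663, so a multiple of their LCM.
969 = 3 × 17 × 19
3162 = 2 × 3 × 17 × 31
663 = 3 × 13 × 17
LCM(969, 3162, 663) = 2 × 3 × 13 × 17 × 19 × 31 = 781014.
Smallest multiple of 781014 that is ≥ 1033575: ⌈1033575/781014⌉ × 781014 = 2 × 781014 = 1562028.

1562028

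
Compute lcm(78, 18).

234

78 = 2 × 3 × 13
18 = 2 × 3^2
LCM(78, 18) = 2 × 3^2 × 13 = 234.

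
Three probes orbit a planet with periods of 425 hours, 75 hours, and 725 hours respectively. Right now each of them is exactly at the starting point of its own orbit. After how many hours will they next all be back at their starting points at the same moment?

36975 hours

The first simultaneous occurrence is after LCM of the individual periods.
425 = 5^2 × 17
75 = 3 × 5^2
725 = 5^2 × 29
LCM(425, 75, 725) = 3 × 5^2 × 17 × 29 = 36975.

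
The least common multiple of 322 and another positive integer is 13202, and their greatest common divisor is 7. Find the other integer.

287

gcd × lcm = product of the two integers, so the other integer is (7 × 13202) / 322 = 287.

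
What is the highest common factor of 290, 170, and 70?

290 = 2 × 5 × 29
170 = 2 × 5 × 17
70 = 2 × 5 × 7
gcd(290, 170, 70) = 2 × 5 = 10.

10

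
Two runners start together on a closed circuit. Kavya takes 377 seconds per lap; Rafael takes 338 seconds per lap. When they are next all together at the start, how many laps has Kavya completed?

26 laps

The first common completion time is the LCM of the periods.
377 = 13 × 29
338 = 2 × 13^2
LCM(377, 338) = 2 × 13^2 × 29 = 9802.
Laps for period 377: 9802 / 377 = 26.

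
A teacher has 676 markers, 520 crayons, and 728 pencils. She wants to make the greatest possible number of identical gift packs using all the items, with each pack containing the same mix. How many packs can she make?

52 packs

The pack count must divide each quantity, so the greatest is gcd(676, 520, 728).
676 = 2^2 × 13^2
520 = 2^3 × 5 × 13
728 = 2^3 × 7 × 13
gcd(676, 520, 728) = 2^2 × 13 = 52.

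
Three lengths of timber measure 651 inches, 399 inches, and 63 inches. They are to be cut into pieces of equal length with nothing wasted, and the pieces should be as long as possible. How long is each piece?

21 inches

The greatest length dividing all of 651, 399, and 63 is their gcd.
651 = 3 × 7 × 31
399 = 3 × 7 × 19
63 = 3^2 × 7
gcd(651, 399, 63) = 3 × 7 = 21.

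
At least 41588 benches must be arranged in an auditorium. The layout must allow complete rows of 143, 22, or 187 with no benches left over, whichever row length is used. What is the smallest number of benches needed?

The number of benches must be a common multiple of 143, 22, and 187, so a multiple of their LCM.
143 = 11 × 13
22 = 2 × 11
187 = 11 × 17
LCM(143, 22, 187) = 2 × 11 × 13 × 17 = 4862.
Smallest multiple of 4862 that is ≥ 41588: ⌈41588/4862⌉ × 4862 = 9 × 4862 = 43758.

43758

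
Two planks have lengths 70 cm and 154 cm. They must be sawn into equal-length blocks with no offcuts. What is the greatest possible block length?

14 cm

By the Euclidean algorithm:
154 = 2 × 70 + 14
70 = 5 × 14 + 0
gcd(70, 154) = 14.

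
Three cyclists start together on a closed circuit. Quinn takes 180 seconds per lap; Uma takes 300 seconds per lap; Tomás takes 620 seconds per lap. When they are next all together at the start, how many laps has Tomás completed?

They are all back at their starting positions together after one LCM of the periods.
180 = 2^2 × 3^2 × 5
300 = 2^2 × 3 × 5^2
620 = 2^2 × 5 × 31
LCM(180, 300, 620) = 2^2 × 3^2 × 5^2 × 31 = 27900.
Laps for period 620: 27900 / 620 = 45.

45 laps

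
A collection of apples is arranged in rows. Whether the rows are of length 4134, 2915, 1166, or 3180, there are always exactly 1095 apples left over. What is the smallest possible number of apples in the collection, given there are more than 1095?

N − 1095 must be a common multiple of 4134, 2915, 1166, and 3180.
4134 = 2 × 3 × 13 × 53
2915 = 5 × 11 × 53
1166 = 2 × 11 × 53
3180 = 2^2 × 3 × 5 × 53
LCM(4134, 2915, 1166, 3180) = 2^2 × 3 × 5 × 11 × 13 × 53 = 454740.
Smallest N > 1095 is LCM + 1095 = 454740 + 1095 = 455835.

455835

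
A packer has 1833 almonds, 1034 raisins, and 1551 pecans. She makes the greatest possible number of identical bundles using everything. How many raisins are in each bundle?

22

Number of bundles = gcd(1833, 1034, 1551).
1833 = 3 × 13 × 47
1034 = 2 × 11 × 47
1551 = 3 × 11 × 47
gcd(1833, 1034, 1551) = 47.
raisins per bundle = 1034 / 47 = 22.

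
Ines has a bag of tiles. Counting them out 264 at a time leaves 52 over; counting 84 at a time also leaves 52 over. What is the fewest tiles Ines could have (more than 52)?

1900

N − 52 must be a common multiple of 264 and 84.
264 = 2^3 × 3 × 11
84 = 2^2 × 3 × 7
LCM(264, 84) = 2^3 × 3 × 7 × 11 = 1848.
Smallest N > 52 is LCM + 52 = 1848 + 52 = 1900.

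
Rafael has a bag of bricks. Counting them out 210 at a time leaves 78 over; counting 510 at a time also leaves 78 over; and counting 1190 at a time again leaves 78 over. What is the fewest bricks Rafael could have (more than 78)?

N − 78 must be a common multiple of 210, 510, and 1190.
210 = 2 × 3 × 5 × 7
510 = 2 × 3 × 5 × 17
1190 = 2 × 5 × 7 × 17
LCM(210, 510, 1190) = 2 × 3 × 5 × 7 × 17 = 3570.
Smallest N > 78 is LCM + 78 = 3570 + 78 = 3648.

3648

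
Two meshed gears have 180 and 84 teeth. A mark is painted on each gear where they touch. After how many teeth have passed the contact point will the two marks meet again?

They coincide at every common multiple of the periods; the first is the LCM.
180 = 2^2 × 3^2 × 5
84 = 2^2 × 3 × 7
LCM(180, 84) = 2^2 × 3^2 × 5 × 7 = 1260.

1260 teeth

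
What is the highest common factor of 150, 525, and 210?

15

150 = 2 × 3 × 5^2
525 = 3 × 5^2 × 7
210 = 2 × 3 × 5 × 7
gcd(150, 525, 210) = 3 × 5 = 15.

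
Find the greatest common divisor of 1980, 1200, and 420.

60

1980 = 2^2 × 3^2 × 5 × 11
1200 = 2^4 × 3 × 5^2
420 = 2^2 × 3 × 5 × 7
gcd(1980, 1200, 420) = 2^2 × 3 × 5 = 60.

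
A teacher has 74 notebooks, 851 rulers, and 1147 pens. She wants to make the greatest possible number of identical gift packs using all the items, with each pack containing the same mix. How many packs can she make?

The pack count must divide each quantity, so the greatest is gcd(74, 851, 1147).
74 = 2 × 37
851 = 23 × 37
1147 = 31 × 37
gcd(74, 851, 1147) = 37.

37 packs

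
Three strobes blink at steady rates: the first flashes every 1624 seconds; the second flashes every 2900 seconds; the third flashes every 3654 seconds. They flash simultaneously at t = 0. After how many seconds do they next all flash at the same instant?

We need the least common multiple of the intervals.
1624 = 2^3 × 7 × 29
2900 = 2^2 × 5^2 × 29
3654 = 2 × 3^2 × 7 × 29
LCM(1624, 2900, 3654) = 2^3 × 3^2 × 5^2 × 7 × 29 = 365400.

365400 seconds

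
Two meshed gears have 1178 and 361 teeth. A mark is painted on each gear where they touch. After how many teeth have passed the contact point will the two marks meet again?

We need the least common multiple of the intervals.
1178 = 2 × 19 × 31
361 = 19^2
LCM(1178, 361) = 2 × 19^2 × 31 = 22382.

22382 teeth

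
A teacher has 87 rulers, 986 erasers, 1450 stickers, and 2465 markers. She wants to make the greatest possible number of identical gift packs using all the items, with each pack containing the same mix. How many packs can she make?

29 packs

The pack count must divide each quantity, so the greatest is gcd(87, 986, 1450, 2465).
87 = 3 × 29
986 = 2 × 17 × 29
1450 = 2 × 5^2 × 29
2465 = 5 × 17 × 29
gcd(87, 986, 1450, 2465) = 29.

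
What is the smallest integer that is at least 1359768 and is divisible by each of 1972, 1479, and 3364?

1372512

The integer must be a common multiple of 1972, 1479, and 3364, so a multiple of their LCM.
1972 = 2^2 × 17 × 29
1479 = 3 × 17 × 29
3364 = 2^2 × 29^2
LCM(1972, 1479, 3364) = 2^2 × 3 × 17 × 29^2 = 171564.
Smallest multiple of 171564 that is ≥ 1359768: ⌈1359768/171564⌉ × 171564 = 8 × 171564 = 1372512.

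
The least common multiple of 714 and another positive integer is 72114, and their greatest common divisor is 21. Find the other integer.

gcd × lcm = product of the two integers, so the other integer is (21 × 72114) / 714 = 2121.

2121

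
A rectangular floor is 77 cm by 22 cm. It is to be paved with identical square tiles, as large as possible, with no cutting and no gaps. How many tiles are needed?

Tile side = gcd(77, 22).
77 = 7 × 11
22 = 2 × 11
gcd(77, 22) = 11.
Tiles: (77/11) × (22/11) = 7 × 2 = 14.

14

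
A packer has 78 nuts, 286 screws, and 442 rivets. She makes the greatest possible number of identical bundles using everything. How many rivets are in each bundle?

17

Number of bundles = gcd(78, 286, 442).
78 = 2 × 3 × 13
286 = 2 × 11 × 13
442 = 2 × 13 × 17
gcd(78, 286, 442) = 2 × 13 = 26.
rivets per bundle = 442 / 26 = 17.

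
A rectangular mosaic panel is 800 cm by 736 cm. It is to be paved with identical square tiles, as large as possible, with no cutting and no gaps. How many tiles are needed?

Tile side = gcd(800, 736).
800 = 2^5 × 5^2
736 = 2^5 × 23
gcd(800, 736) = 2^5 = 32.
Tiles: (800/32) × (736/32) = 25 × 23 = 575.

575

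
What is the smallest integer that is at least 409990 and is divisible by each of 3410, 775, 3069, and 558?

460350

The integer must be a common multiple of 3410, 775, 3069, and 558, so a multiple of their LCM.
3410 = 2 × 5 × 11 × 31
775 = 5^2 × 31
3069 = 3^2 × 11 × 31
558 = 2 × 3^2 × 31
LCM(3410, 775, 3069, 558) = 2 × 3^2 × 5^2 × 11 × 31 = 153450.
Smallest multiple of 153450 that is ≥ 409990: ⌈409990/153450⌉ × 153450 = 3 × 153450 = 460350.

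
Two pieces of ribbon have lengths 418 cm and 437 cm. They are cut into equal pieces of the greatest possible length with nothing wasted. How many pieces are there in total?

45

Piece length = gcd(418, 437).
418 = 2 × 11 × 19
437 = 19 × 23
gcd(418, 437) = 19.
Total pieces = 418/19 + 437/19 = 22 + 23 = 45.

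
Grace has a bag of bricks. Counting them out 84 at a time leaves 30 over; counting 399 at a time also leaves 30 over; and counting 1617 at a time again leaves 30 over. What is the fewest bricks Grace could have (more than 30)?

122922

N − 30 must be a common multiple of 84, 399, and 1617.
84 = 2^2 × 3 × 7
399 = 3 × 7 × 19
1617 = 3 × 7^2 × 11
LCM(84, 399, 1617) = 2^2 × 3 × 7^2 × 11 × 19 = 122892.
Smallest N > 30 is LCM + 30 = 122892 + 30 = 122922.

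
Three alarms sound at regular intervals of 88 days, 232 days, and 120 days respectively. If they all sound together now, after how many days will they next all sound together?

We need the least common multiple of the intervals.
88 = 2^3 × 11
232 = 2^3 × 29
120 = 2^3 × 3 × 5
LCM(88, 232, 120) = 2^3 × 3 × 5 × 11 × 29 = 38280.

38280 days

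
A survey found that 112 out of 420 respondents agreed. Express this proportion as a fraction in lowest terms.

4/15

112 = 2^4 × 7
420 = 2^2 × 3 × 5 × 7
gcd(112, 420) = 2^2 × 7 = 28.
Divide numerator and denominator by 28: 112/420 = 4/15.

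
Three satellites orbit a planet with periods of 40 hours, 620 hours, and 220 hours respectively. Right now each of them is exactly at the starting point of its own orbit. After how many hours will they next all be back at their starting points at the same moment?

13640 hours

The first simultaneous occurrence is after LCM of the individual periods.
40 = 2^3 × 5
620 = 2^2 × 5 × 31
220 = 2^2 × 5 × 11
LCM(40, 620, 220) = 2^3 × 5 × 11 × 31 = 13640.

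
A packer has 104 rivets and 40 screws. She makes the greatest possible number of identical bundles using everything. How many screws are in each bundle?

Number of bundles = gcd(104, 40).
104 = 2^3 × 13
40 = 2^3 × 5
gcd(104, 40) = 2^3 = 8.
screws per bundle = 40 / 8 = 5.

5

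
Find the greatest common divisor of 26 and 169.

26 = 2 × 13
169 = 13^2
gcd(26, 169) = 13.

13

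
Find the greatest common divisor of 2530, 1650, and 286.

22

2530 = 2 × 5 × 11 × 23
1650 = 2 × 3 × 5^2 × 11
286 = 2 × 11 × 13
gcd(2530, 1650, 286) = 2 × 11 = 22.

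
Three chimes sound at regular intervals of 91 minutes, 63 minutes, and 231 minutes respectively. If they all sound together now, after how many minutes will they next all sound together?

They coincide at every common multiple of the periods; the first is the LCM.
91 = 7 × 13
63 = 3^2 × 7
231 = 3 × 7 × 11
LCM(91, 63, 231) = 3^2 × 7 × 11 × 13 = 9009.

9009 minutes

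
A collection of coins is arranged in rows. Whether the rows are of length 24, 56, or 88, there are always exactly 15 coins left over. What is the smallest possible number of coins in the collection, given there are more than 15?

N − 15 must be a common multiple of 24, 56, and 88.
24 = 2^3 × 3
56 = 2^3 × 7
88 = 2^3 × 11
LCM(24, 56, 88) = 2^3 × 3 × 7 × 11 = 1848.
Smallest N > 15 is LCM + 15 = 1848 + 15 = 1863.

1863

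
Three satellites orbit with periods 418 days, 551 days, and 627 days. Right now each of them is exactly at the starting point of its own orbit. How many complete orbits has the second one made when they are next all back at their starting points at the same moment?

The first common completion time is the LCM of the periods.
418 = 2 × 11 × 19
551 = 19 × 29
627 = 3 × 11 × 19
LCM(418, 551, 627) = 2 × 3 × 11 × 19 × 29 = 36366.
Orbits for period 551: 36366 / 551 = 66.

66 orbits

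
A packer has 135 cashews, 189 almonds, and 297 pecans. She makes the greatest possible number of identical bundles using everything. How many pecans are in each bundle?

Number of bundles = gcd(135, 189, 297).
135 = 3^3 × 5
189 = 3^3 × 7
297 = 3^3 × 11
gcd(135, 189, 297) = 3^3 = 27.
pecans per bundle = 297 / 27 = 11.

11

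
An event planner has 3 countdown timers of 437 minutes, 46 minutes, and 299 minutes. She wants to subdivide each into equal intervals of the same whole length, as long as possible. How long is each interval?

23 minutes

The interval must divide each timer length; the longest such is the gcd.
437 = 19 × 23
46 = 2 × 23
299 = 13 × 23
gcd(437, 46, 299) = 23.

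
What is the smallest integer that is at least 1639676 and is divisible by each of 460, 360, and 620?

The integer must be a common multiple of 460, 360, and 620, so a multiple of their LCM.
460 = 2^2 × 5 × 23
360 = 2^3 × 3^2 × 5
620 = 2^2 × 5 × 31
LCM(460, 360, 620) = 2^3 × 3^2 × 5 × 23 × 31 = 256680.
Smallest multiple of 256680 that is ≥ 1639676: ⌈1639676/256680⌉ × 256680 = 7 × 256680 = 1796760.

1796760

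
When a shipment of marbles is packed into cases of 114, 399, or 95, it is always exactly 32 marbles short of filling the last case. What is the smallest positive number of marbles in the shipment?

Being 32 short of a full case of size k means N ≡ −32 (mod k), i.e. N + 32 is a multiple of each size.
114 = 2 × 3 × 19
399 = 3 × 7 × 19
95 = 5 × 19
LCM(114, 399, 95) = 2 × 3 × 5 × 7 × 19 = 3990.
Smallest positive N is 3990 − 32 = 3958.

3958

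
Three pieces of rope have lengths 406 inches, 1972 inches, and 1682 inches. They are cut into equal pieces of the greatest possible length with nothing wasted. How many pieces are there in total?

70

Piece length = gcd(406, 1972, 1682).
406 = 2 × 7 × 29
1972 = 2^2 × 17 × 29
1682 = 2 × 29^2
gcd(406, 1972, 1682) = 2 × 29 = 58.
Total pieces = 406/58 + 1972/58 + 1682/58 = 7 + 34 + 29 = 70.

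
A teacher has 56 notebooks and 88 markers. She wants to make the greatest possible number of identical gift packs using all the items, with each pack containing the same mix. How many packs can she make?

8 packs

The pack count must divide each quantity, so the greatest is gcd(56, 88).
56 = 2^3 × 7
88 = 2^3 × 11
gcd(56, 88) = 2^3 = 8.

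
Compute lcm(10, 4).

10 = 2 × 5
4 = 2^2
LCM(10, 4) = 2^2 × 5 = 20.

20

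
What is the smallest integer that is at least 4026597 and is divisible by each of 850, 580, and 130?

4486300

The integer must be a common multiple of 850, 580, and 130, so a multiple of their LCM.
850 = 2 × 5^2 × 17
580 = 2^2 × 5 × 29
130 = 2 × 5 × 13
LCM(850, 580, 130) = 2^2 × 5^2 × 13 × 17 × 29 = 640900.
Smallest multiple of 640900 that is ≥ 4026597: ⌈4026597/640900⌉ × 640900 = 7 × 640900 = 4486300.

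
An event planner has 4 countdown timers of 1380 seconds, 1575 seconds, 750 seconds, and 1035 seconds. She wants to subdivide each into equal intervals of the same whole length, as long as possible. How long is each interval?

15 seconds

The interval must divide each timer length; the longest such is the gcd.
1380 = 2^2 × 3 × 5 × 23
1575 = 3^2 × 5^2 × 7
750 = 2 × 3 × 5^3
1035 = 3^2 × 5 × 23
gcd(1380, 1575, 750, 1035) = 3 × 5 = 15.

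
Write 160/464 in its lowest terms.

10/29

160 = 2^5 × 5
464 = 2^4 × 29
gcd(160, 464) = 2^4 = 16.
Divide numerator and denominator by 16: 160/464 = 10/29.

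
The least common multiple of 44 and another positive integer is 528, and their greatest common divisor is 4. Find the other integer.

48

gcd × lcm = product of the two integers, so the other integer is (4 × 528) / 44 = 48.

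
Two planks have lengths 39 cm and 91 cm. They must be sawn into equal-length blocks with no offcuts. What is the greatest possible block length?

The block length must divide every plank, so the greatest is gcd(39, 91).
39 = 3 × 13
91 = 7 × 13
gcd(39, 91) = 13.

13 cm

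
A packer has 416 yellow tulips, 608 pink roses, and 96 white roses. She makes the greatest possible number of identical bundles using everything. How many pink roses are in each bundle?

19

Number of bundles = gcd(416, 608, 96).
416 = 2^5 × 13
608 = 2^5 × 19
96 = 2^5 × 3
gcd(416, 608, 96) = 2^5 = 32.
pink roses per bundle = 608 / 32 = 19.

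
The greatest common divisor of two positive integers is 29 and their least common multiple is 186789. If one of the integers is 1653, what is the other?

For two integers, gcd × lcm = product, so the other is (29 × 186789) / 1653 = 5416881 / 1653 = 3277.

3277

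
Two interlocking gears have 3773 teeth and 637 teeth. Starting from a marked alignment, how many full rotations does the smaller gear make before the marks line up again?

77 rotations

The first common completion time is the LCM of the periods.
3773 = 7^3 × 11
637 = 7^2 × 13
LCM(3773, 637) = 7^3 × 11 × 13 = 49049.
Rotations for period 637: 49049 / 637 = 77.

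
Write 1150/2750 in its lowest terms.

1150 = 2 × 5^2 × 23
2750 = 2 × 5^3 × 11
gcd(1150, 2750) = 2 × 5^2 = 50.
Divide numerator and denominator by 50: 1150/2750 = 23/55.

23/55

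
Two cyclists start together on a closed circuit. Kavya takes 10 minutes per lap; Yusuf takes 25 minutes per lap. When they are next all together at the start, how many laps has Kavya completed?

5 laps

They are all back at their starting positions together after one LCM of the periods.
10 = 2 × 5
25 = 5^2
LCM(10, 25) = 2 × 5^2 = 50.
Laps for period 10: 50 / 10 = 5.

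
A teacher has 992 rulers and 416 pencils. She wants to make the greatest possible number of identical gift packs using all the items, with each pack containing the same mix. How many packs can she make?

32 packs

The pack count must divide each quantity, so the greatest is gcd(992, 416).
992 = 2^5 × 31
416 = 2^5 × 13
gcd(992, 416) = 2^5 = 32.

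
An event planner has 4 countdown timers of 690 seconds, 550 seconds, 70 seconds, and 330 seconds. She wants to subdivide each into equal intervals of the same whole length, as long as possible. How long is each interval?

The interval must divide each timer length; the longest such is the gcd.
690 = 2 × 3 × 5 × 23
550 = 2 × 5^2 × 11
70 = 2 × 5 × 7
330 = 2 × 3 × 5 × 11
gcd(690, 550, 70, 330) = 2 × 5 = 10.

10 seconds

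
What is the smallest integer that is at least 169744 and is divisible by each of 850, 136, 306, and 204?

The integer must be a common multiple of 850, 136, 306, and 204, so a multiple of their LCM.
850 = 2 × 5^2 × 17
136 = 2^3 × 17
306 = 2 × 3^2 × 17
204 = 2^2 × 3 × 17
LCM(850, 136, 306, 204) = 2^3 × 3^2 × 5^2 × 17 = 30600.
Smallest multiple of 30600 that is ≥ 169744: ⌈169744/30600⌉ × 30600 = 6 × 30600 = 183600.

183600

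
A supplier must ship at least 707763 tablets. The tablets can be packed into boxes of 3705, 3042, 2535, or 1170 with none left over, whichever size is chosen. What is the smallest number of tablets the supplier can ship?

866970

The number of tablets must be a common multiple of 3705, 3042, 2535, and 1170, so a multiple of their LCM.
3705 = 3 × 5 × 13 × 19
3042 = 2 × 3^2 × 13^2
2535 = 3 × 5 × 13^2
1170 = 2 × 3^2 × 5 × 13
LCM(3705, 3042, 2535, 1170) = 2 × 3^2 × 5 × 13^2 × 19 = 288990.
Smallest multiple of 288990 that is ≥ 707763: ⌈707763/288990⌉ × 288990 = 3 × 288990 = 866970.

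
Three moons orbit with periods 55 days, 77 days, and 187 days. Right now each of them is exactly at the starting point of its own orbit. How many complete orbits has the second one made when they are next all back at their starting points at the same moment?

All finish a whole number of cycles simultaneously at t = LCM of the periods.
55 = 5 × 11
77 = 7 × 11
187 = 11 × 17
LCM(55, 77, 187) = 5 × 7 × 11 × 17 = 6545.
Orbits for period 77: 6545 / 77 = 85.

85 orbits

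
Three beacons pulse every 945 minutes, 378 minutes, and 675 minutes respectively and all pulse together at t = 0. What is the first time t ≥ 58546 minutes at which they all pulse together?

Joint pulses occur at multiples of LCM(945, 378, 675).
945 = 3^3 × 5 × 7
378 = 2 × 3^3 × 7
675 = 3^3 × 5^2
LCM(945, 378, 675) = 2 × 3^3 × 5^2 × 7 = 9450.
Smallest multiple of 9450 that is ≥ 58546: ⌈58546/9450⌉ × 9450 = 7 × 9450 = 66150.

66150 minutes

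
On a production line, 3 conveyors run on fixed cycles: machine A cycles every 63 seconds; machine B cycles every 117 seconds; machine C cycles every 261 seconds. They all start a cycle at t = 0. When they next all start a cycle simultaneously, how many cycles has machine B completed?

203 cycles

All finish a whole number of cycles simultaneously at t = LCM of the periods.
63 = 3^2 × 7
117 = 3^2 × 13
261 = 3^2 × 29
LCM(63, 117, 261) = 3^2 × 7 × 13 × 29 = 23751.
Cycles for period 117: 23751 / 117 = 203.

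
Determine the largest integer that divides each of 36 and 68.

4

36 = 2^2 × 3^2
68 = 2^2 × 17
gcd(36, 68) = 2^2 = 4.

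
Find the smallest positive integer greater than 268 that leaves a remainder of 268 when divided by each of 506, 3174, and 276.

N − 268 must be a common multiple of 506, 3174, and 276.
506 = 2 × 11 × 23
3174 = 2 × 3 × 23^2
276 = 2^2 × 3 × 23
LCM(506, 3174, 276) = 2^2 × 3 × 11 × 23^2 = 69828.
Smallest N > 268 is LCM + 268 = 69828 + 268 = 70096.

70096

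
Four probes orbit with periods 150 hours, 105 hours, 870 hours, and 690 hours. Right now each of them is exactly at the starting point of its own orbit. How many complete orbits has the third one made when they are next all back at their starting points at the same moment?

805 orbits

They are all back at their starting positions together after one LCM of the periods.
150 = 2 × 3 × 5^2
105 = 3 × 5 × 7
870 = 2 × 3 × 5 × 29
690 = 2 × 3 × 5 × 23
LCM(150, 105, 870, 690) = 2 × 3 × 5^2 × 7 × 23 × 29 = 700350.
Orbits for period 870: 700350 / 870 = 805.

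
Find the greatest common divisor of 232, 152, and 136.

8

232 = 2^3 × 29
152 = 2^3 × 19
136 = 2^3 × 17
gcd(232, 152, 136) = 2^3 = 8.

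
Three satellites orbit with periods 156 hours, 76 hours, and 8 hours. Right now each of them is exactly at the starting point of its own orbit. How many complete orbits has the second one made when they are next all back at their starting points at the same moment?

78 orbits

They are all back at their starting positions together after one LCM of the periods.
156 = 2^2 × 3 × 13
76 = 2^2 × 19
8 = 2^3
LCM(156, 76, 8) = 2^3 × 3 × 13 × 19 = 5928.
Orbits for period 76: 5928 / 76 = 78.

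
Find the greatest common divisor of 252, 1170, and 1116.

252 = 2^2 × 3^2 × 7
1170 = 2 × 3^2 × 5 × 13
1116 = 2^2 × 3^2 × 31
gcd(252, 1170, 1116) = 2 × 3^2 = 18.

18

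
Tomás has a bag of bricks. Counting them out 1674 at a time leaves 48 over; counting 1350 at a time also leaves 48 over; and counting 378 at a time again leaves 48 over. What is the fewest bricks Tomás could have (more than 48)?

N − 48 must be a common multiple of 1674, 1350, and 378.
1674 = 2 × 3^3 × 31
1350 = 2 × 3^3 × 5^2
378 = 2 × 3^3 × 7
LCM(1674, 1350, 378) = 2 × 3^3 × 5^2 × 7 × 31 = 292950.
Smallest N > 48 is LCM + 48 = 292950 + 48 = 292998.

292998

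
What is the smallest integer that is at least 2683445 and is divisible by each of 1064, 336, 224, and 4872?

2962176

The integer must be a common multiple of 1064, 336, 224, and 4872, so a multiple of their LCM.
1064 = 2^3 × 7 × 19
336 = 2^4 × 3 × 7
224 = 2^5 × 7
4872 = 2^3 × 3 × 7 × 29
LCM(1064, 336, 224, 4872) = 2^5 × 3 × 7 × 19 × 29 = 370272.
Smallest multiple of 370272 that is ≥ 2683445: ⌈2683445/370272⌉ × 370272 = 8 × 370272 = 2962176.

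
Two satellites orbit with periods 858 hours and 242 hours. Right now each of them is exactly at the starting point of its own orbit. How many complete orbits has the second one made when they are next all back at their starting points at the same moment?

The first common completion time is the LCM of the periods.
858 = 2 × 3 × 11 × 13
242 = 2 × 11^2
LCM(858, 242) = 2 × 3 × 11^2 × 13 = 9438.
Orbits for period 242: 9438 / 242 = 39.

39 orbits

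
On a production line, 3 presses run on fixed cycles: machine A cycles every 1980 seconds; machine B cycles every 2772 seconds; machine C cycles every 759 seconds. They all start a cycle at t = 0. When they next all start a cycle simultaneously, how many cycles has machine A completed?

All finish a whole number of cycles simultaneously at t = LCM of the periods.
1980 = 2^2 × 3^2 × 5 × 11
2772 = 2^2 × 3^2 × 7 × 11
759 = 3 × 11 × 23
LCM(1980, 2772, 759) = 2^2 × 3^2 × 5 × 7 × 11 × 23 = 318780.
Cycles for period 1980: 318780 / 1980 = 161.

161 cycles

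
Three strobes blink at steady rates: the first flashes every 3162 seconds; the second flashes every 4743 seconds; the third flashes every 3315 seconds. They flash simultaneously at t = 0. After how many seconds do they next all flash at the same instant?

616590 seconds

They coincide at every common multiple of the periods; the first is the LCM.
3162 = 2 × 3 × 17 × 31
4743 = 3^2 × 17 × 31
3315 = 3 × 5 × 13 × 17
LCM(3162, 4743, 3315) = 2 × 3^2 × 5 × 13 × 17 × 31 = 616590.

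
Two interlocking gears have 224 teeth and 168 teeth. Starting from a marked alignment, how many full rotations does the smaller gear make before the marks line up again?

4 rotations

They are all back at their starting positions together after one LCM of the periods.
224 = 2^5 × 7
168 = 2^3 × 3 × 7
LCM(224, 168) = 2^5 × 3 × 7 = 672.
Rotations for period 168: 672 / 168 = 4.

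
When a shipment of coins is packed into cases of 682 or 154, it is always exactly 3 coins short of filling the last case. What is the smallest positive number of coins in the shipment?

4771

Being 3 short of a full case of size k means N ≡ −3 (mod k), i.e. N + 3 is a multiple of each size.
682 = 2 × 11 × 31
154 = 2 × 7 × 11
LCM(682, 154) = 2 × 7 × 11 × 31 = 4774.
Smallest positive N is 4774 − 3 = 4771.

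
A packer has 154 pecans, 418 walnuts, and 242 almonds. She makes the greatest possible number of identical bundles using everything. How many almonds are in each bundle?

Number of bundles = gcd(154, 418, 242).
154 = 2 × 7 × 11
418 = 2 × 11 × 19
242 = 2 × 11^2
gcd(154, 418, 242) = 2 × 11 = 22.
almonds per bundle = 242 / 22 = 11.

11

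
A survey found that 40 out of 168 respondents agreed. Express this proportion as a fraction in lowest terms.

40 = 2^3 × 5
168 = 2^3 × 3 × 7
gcd(40, 168) = 2^3 = 8.
Divide numerator and denominator by 8: 40/168 = 5/21.

5/21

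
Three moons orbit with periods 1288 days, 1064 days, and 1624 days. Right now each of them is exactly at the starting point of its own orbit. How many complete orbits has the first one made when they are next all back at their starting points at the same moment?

The first common completion time is the LCM of the periods.
1288 = 2^3 × 7 × 23
1064 = 2^3 × 7 × 19
1624 = 2^3 × 7 × 29
LCM(1288, 1064, 1624) = 2^3 × 7 × 19 × 23 × 29 = 709688.
Orbits for period 1288: 709688 / 1288 = 551.

551 orbits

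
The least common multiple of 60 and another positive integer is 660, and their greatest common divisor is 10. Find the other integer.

gcd × lcm = product of the two integers, so the other integer is (10 × 660) / 60 = 110.

110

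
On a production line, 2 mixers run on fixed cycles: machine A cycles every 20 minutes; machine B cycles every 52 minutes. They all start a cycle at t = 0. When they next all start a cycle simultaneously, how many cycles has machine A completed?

They are all back at their starting positions together after one LCM of the periods.
20 = 2^2 × 5
52 = 2^2 × 13
LCM(20, 52) = 2^2 × 5 × 13 = 260.
Cycles for period 20: 260 / 20 = 13.

13 cycles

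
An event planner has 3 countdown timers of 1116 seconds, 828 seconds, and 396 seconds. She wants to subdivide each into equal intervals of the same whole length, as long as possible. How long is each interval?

36 seconds

The interval must divide each timer length; the longest such is the gcd.
1116 = 2^2 × 3^2 × 31
828 = 2^2 × 3^2 × 23
396 = 2^2 × 3^2 × 11
gcd(1116, 828, 396) = 2^2 × 3^2 = 36.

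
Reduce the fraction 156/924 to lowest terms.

156 = 2^2 × 3 × 13
924 = 2^2 × 3 × 7 × 11
gcd(156, 924) = 2^2 × 3 = 12.
Divide numerator and denominator by 12: 156/924 = 13/77.

13/77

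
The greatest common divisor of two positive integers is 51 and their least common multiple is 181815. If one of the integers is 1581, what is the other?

5865

For two integers, gcd × lcm = product, so the other is (51 × 181815) / 1581 = 9272565 / 1581 = 5865.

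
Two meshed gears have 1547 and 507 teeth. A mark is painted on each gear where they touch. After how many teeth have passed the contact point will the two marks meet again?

60333 teeth

They coincide at every common multiple of the periods; the first is the LCM.
1547 = 7 × 13 × 17
507 = 3 × 13^2
LCM(1547, 507) = 3 × 7 × 13^2 × 17 = 60333.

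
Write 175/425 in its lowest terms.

7/17

175 = 5^2 × 7
425 = 5^2 × 17
gcd(175, 425) = 5^2 = 25.
Divide numerator and denominator by 25: 175/425 = 7/17.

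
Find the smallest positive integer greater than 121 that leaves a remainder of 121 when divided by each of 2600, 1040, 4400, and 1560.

N − 121 must be a common multiple of 2600, 1040, 4400, and 1560.
2600 = 2^3 × 5^2 × 13
1040 = 2^4 × 5 × 13
4400 = 2^4 × 5^2 × 11
1560 = 2^3 × 3 × 5 × 13
LCM(2600, 1040, 4400, 1560) = 2^4 × 3 × 5^2 × 11 × 13 = 171600.
Smallest N > 121 is LCM + 121 = 171600 + 121 = 171721.

171721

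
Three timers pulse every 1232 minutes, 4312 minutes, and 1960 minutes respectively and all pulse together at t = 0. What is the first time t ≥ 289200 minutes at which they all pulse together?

Joint pulses occur at multiples of LCM(1232, 4312, 1960).
1232 = 2^4 × 7 × 11
4312 = 2^3 × 7^2 × 11
1960 = 2^3 × 5 × 7^2
LCM(1232, 4312, 1960) = 2^4 × 5 × 7^2 × 11 = 43120.
Smallest multiple of 43120 that is ≥ 289200: ⌈289200/43120⌉ × 43120 = 7 × 43120 = 301840.

301840 minutes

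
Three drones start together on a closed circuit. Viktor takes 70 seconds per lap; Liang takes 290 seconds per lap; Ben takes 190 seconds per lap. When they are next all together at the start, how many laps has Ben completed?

203 laps

The first common completion time is the LCM of the periods.
70 = 2 × 5 × 7
290 = 2 × 5 × 29
190 = 2 × 5 × 19
LCM(70, 290, 190) = 2 × 5 × 7 × 19 × 29 = 38570.
Laps for period 190: 38570 / 190 = 203.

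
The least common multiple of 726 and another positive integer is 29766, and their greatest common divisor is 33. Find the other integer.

1353

gcd × lcm = product of the two integers, so the other integer is (33 × 29766) / 726 = 1353.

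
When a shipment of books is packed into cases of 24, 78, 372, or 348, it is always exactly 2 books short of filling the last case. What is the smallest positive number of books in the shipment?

Being 2 short of a full case of size k means N ≡ −2 (mod k), i.e. N + 2 is a multiple of each size.
24 = 2^3 × 3
78 = 2 × 3 × 13
372 = 2^2 × 3 × 31
348 = 2^2 × 3 × 29
LCM(24, 78, 372, 348) = 2^3 × 3 × 13 × 29 × 31 = 280488.
Smallest positive N is 280488 − 2 = 280486.

280486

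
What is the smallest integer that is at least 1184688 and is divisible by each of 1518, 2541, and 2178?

1402632

The integer must be a common multiple of 1518, 2541, and 2178, so a multiple of their LCM.
1518 = 2 × 3 × 11 × 23
2541 = 3 × 7 × 11^2
2178 = 2 × 3^2 × 11^2
LCM(1518, 2541, 2178) = 2 × 3^2 × 7 × 11^2 × 23 = 350658.
Smallest multiple of 350658 that is ≥ 1184688: ⌈1184688/350658⌉ × 350658 = 4 × 350658 = 1402632.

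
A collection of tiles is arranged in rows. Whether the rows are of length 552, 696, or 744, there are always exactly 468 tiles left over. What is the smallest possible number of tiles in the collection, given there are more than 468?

496716

N − 468 must be a common multiple of 552, 696, and 744.
552 = 2^3 × 3 × 23
696 = 2^3 × 3 × 29
744 = 2^3 × 3 × 31
LCM(552, 696, 744) = 2^3 × 3 × 23 × 29 × 31 = 496248.
Smallest N > 468 is LCM + 468 = 496248 + 468 = 496716.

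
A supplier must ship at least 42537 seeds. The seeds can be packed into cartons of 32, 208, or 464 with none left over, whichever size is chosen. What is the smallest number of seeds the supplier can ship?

The number of seeds must be a common multiple of 32, 208, and 464, so a multiple of their LCM.
32 = 2^5
208 = 2^4 × 13
464 = 2^4 × 29
LCM(32, 208, 464) = 2^5 × 13 × 29 = 12064.
Smallest multiple of 12064 that is ≥ 42537: ⌈42537/12064⌉ × 12064 = 4 × 12064 = 48256.

48256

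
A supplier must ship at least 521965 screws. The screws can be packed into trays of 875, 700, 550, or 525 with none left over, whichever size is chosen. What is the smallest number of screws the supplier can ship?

577500

The number of screws must be a common multiple of 875, 700, 550, and 525, so a multiple of their LCM.
875 = 5^3 × 7
700 = 2^2 × 5^2 × 7
550 = 2 × 5^2 × 11
525 = 3 × 5^2 × 7
LCM(875, 700, 550, 525) = 2^2 × 3 × 5^3 × 7 × 11 = 115500.
Smallest multiple of 115500 that is ≥ 521965: ⌈521965/115500⌉ × 115500 = 5 × 115500 = 577500.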